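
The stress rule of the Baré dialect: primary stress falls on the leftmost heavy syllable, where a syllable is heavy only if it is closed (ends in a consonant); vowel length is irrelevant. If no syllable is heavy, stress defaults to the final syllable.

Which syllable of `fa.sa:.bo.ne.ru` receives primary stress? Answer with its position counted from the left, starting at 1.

5

Weights: 1 fa L, 2 sa: L, 3 bo L, 4 ne L, 5 ru L.
No heavy syllable in the domain; default to the final syllable = syllable 5.
Primary stress: syllable 5 → fa.sa:.bo.ne.ˈru.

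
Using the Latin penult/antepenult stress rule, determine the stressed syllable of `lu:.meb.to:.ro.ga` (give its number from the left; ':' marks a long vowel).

3

Classical Latin: stress the penult if heavy (long vowel or closed), else the antepenult.
Weights: 3 to: H, 4 ro L, 5 ga L.
The penult (syllable 4, ro) is light, so stress falls on the antepenult (syllable 3, to:).
Stress on syllable 3: lu:.meb.ˈto:.ro.ga.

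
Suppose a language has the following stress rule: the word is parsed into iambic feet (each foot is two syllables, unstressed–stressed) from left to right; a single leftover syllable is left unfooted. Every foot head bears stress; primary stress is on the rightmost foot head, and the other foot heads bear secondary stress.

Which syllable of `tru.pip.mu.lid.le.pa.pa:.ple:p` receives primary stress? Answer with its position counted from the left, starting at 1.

8

Parse left to right into iambic (σˈσ) feet: (tru.ˈpip) (mu.ˈlid) (le.ˈpa) (pa:.ˈple:p).
Foot heads (stressed positions): 2, 4, 6, 8.
End Rule Rightmost: primary stress on the rightmost head = syllable 8.
Primary stress: syllable 8 → tru.pip.mu.lid.le.pa.pa:.ˈple:p.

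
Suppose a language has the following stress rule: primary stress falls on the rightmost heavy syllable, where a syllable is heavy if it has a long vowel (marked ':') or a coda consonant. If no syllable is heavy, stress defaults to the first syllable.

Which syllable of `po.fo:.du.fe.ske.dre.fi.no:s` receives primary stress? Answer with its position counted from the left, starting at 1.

8

Weights: 1 po L, 2 fo: H, 3 du L, 4 fe L, 5 ske L, 6 dre L, 7 fi L, 8 no:s H.
Heavy syllables in the domain: 2, 8. The rightmost is syllable 8 (no:s).
Primary stress: syllable 8 → po.fo:.du.fe.ske.dre.fi.ˈno:s.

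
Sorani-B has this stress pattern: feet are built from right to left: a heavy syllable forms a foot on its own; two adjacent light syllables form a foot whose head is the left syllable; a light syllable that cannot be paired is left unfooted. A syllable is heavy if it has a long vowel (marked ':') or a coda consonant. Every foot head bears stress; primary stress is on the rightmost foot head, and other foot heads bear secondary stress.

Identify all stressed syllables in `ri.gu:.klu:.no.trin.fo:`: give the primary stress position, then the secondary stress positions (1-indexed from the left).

Weights: 1 ri L, 2 gu: H, 3 klu: H, 4 no L, 5 trin H, 6 fo: H.
Parse right to left (heavy = foot alone; LL = one foot; stranded L unfooted): ri (ˈgu:) (ˈklu:) no (ˈtrin) (ˈfo:).
Foot heads: 2, 3, 5, 6.
Primary stress on the rightmost head = syllable 6.
Secondary stress on 2, 3, 5: ri.ˌgu:.ˌklu:.no.ˌtrin.ˈfo:.

primary 6, secondary 2, 3, 5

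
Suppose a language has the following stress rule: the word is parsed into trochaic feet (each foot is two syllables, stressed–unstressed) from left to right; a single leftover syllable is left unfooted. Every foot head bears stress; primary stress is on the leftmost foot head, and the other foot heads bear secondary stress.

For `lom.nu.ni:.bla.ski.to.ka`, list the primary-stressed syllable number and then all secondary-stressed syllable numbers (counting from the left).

primary 1, secondary 3, 5

Parse left to right into trochaic (ˈσσ) feet: (ˈlom.nu) (ˈni:.bla) (ˈski.to) ka. Syllable 7 is left unfooted.
Foot heads (stressed positions): 1, 3, 5.
End Rule Leftmost: primary stress on the leftmost head = syllable 1.
Secondary stress on 3, 5: ˈlom.nu.ˌni:.bla.ˌski.to.ka.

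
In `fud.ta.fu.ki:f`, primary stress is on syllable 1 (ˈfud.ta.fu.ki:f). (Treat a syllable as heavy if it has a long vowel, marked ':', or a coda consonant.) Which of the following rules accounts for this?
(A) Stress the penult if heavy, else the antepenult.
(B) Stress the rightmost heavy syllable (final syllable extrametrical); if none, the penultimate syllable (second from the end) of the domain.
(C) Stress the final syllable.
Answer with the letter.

Rule A → syllable 2 (observed: 1).
Rule B → syllable 1 ✓.
Rule C → syllable 4 (observed: 1).

B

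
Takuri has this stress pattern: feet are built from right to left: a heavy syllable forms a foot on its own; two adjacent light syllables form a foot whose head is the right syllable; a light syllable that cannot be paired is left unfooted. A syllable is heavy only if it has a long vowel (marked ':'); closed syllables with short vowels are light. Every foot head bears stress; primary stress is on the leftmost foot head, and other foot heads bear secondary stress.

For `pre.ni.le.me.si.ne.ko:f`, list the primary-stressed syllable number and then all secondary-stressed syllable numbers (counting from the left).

Weights: 1 pre L, 2 ni L, 3 le L, 4 me L, 5 si L, 6 ne L, 7 ko:f H.
Parse right to left (heavy = foot alone; LL = one foot; stranded L unfooted): (pre.ˈni) (le.ˈme) (si.ˈne) (ˈko:f).
Foot heads: 2, 4, 6, 7.
Primary stress on the leftmost head = syllable 2.
Secondary stress on 4, 6, 7: pre.ˈni.le.ˌme.si.ˌne.ˌko:f.

primary 2, secondary 4, 6, 7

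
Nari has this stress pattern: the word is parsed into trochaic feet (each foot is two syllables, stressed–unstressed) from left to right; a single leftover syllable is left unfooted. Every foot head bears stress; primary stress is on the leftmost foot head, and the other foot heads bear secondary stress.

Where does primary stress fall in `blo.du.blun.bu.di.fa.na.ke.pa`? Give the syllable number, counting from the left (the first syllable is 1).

Parse left to right into trochaic (ˈσσ) feet: (ˈblo.du) (ˈblun.bu) (ˈdi.fa) (ˈna.ke) pa. Syllable 9 is left unfooted.
Foot heads (stressed positions): 1, 3, 5, 7.
End Rule Leftmost: primary stress on the leftmost head = syllable 1.
Primary stress: syllable 1 → ˈblo.du.blun.bu.di.fa.na.ke.pa.

1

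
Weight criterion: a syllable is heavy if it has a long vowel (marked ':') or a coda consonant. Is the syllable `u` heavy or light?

light

`u`: short vowel, open (no coda). Short vowel, open → light.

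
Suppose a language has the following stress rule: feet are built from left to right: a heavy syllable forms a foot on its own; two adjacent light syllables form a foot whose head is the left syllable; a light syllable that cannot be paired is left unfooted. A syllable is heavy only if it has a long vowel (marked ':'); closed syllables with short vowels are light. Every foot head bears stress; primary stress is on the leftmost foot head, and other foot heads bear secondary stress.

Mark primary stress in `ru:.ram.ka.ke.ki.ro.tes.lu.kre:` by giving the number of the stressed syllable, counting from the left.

Weights: 1 ru: H, 2 ram L, 3 ka L, 4 ke L, 5 ki L, 6 ro L, 7 tes L, 8 lu L, 9 kre: H.
Parse left to right (heavy = foot alone; LL = one foot; stranded L unfooted): (ˈru:) (ˈram.ka) (ˈke.ki) (ˈro.tes) lu (ˈkre:).
Foot heads: 1, 2, 4, 6, 9.
Primary stress on the leftmost head = syllable 1.
Primary stress: syllable 1 → ˈru:.ram.ka.ke.ki.ro.tes.lu.kre:.

1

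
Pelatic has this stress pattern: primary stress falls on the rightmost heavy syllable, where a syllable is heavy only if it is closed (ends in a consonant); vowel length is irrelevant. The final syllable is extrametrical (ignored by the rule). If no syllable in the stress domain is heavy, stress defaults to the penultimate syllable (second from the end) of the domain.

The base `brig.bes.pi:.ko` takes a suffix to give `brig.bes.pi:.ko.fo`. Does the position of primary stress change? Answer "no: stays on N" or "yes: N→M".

no: stays on 2

Base `brig.bes.pi:.ko` (4 syllables):
  The final syllable (4, ko) is extrametrical; the stress domain is syllables 1–3.
  Weights: 1 brig H, 2 bes H, 3 pi: L.
  Heavy syllables in the domain: 1, 2. The rightmost is syllable 2 (bes).
  → primary stress on syllable 2.
Suffixed `brig.bes.pi:.ko.fo` (5 syllables):
  The final syllable (5, fo) is extrametrical; the stress domain is syllables 1–4.
  Weights: 1 brig H, 2 bes H, 3 pi: L, 4 ko L.
  Heavy syllables in the domain: 1, 2. The rightmost is syllable 2 (bes).
  → primary stress on syllable 2.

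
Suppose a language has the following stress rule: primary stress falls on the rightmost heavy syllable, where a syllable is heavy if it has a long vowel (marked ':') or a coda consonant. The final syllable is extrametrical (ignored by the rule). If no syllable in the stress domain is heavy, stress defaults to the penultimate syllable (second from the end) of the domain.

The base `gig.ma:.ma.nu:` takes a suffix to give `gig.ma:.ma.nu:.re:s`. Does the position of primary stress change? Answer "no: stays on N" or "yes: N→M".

Base `gig.ma:.ma.nu:` (4 syllables):
  The final syllable (4, nu:) is extrametrical; the stress domain is syllables 1–3.
  Weights: 1 gig H, 2 ma: H, 3 ma L.
  Heavy syllables in the domain: 1, 2. The rightmost is syllable 2 (ma:).
  → primary stress on syllable 2.
Suffixed `gig.ma:.ma.nu:.re:s` (5 syllables):
  The final syllable (5, re:s) is extrametrical; the stress domain is syllables 1–4.
  Weights: 1 gig H, 2 ma: H, 3 ma L, 4 nu: H.
  Heavy syllables in the domain: 1, 2, 4. The rightmost is syllable 4 (nu:).
  → primary stress on syllable 4.

yes: 2→4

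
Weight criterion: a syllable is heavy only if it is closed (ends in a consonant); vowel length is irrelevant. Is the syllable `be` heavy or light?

light

`be`: short vowel, open (no coda). Open (no coda) → light.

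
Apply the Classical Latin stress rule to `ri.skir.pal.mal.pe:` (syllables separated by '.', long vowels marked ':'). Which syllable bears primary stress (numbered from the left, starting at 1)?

4

Classical Latin: stress the penult if heavy (long vowel or closed), else the antepenult.
Weights: 3 pal H, 4 mal H, 5 pe: H.
The penult (syllable 4, mal) is heavy, so it takes stress.
Stress on syllable 4: ri.skir.pal.ˈmal.pe:.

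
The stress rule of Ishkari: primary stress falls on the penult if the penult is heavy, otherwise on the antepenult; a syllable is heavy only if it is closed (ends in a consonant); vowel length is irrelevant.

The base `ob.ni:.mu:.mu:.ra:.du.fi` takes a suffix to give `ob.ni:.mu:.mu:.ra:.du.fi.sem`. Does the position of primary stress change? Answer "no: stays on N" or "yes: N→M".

Base `ob.ni:.mu:.mu:.ra:.du.fi` (7 syllables):
  Weights: 5 ra: L, 6 du L, 7 fi L.
  The penult (syllable 6, du) is light, so stress falls on the antepenult (syllable 5, ra:).
  → primary stress on syllable 5.
Suffixed `ob.ni:.mu:.mu:.ra:.du.fi.sem` (8 syllables):
  Weights: 6 du L, 7 fi L, 8 sem H.
  The penult (syllable 7, fi) is light, so stress falls on the antepenult (syllable 6, du).
  → primary stress on syllable 6.

yes: 5→6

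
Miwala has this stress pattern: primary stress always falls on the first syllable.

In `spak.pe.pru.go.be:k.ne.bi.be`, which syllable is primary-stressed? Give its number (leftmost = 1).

The word has 8 syllables; the first syllable is syllable 1 (spak).
Primary stress: syllable 1 → ˈspak.pe.pru.go.be:k.ne.bi.be.

1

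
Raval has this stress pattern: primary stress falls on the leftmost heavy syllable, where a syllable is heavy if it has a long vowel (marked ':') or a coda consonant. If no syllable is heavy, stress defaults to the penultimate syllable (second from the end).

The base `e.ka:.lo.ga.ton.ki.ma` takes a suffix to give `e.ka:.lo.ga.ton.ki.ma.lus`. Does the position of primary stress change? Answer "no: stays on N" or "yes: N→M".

Base `e.ka:.lo.ga.ton.ki.ma` (7 syllables):
  Weights: 1 e L, 2 ka: H, 3 lo L, 4 ga L, 5 ton H, 6 ki L, 7 ma L.
  Heavy syllables in the domain: 2, 5. The leftmost is syllable 2 (ka:).
  → primary stress on syllable 2.
Suffixed `e.ka:.lo.ga.ton.ki.ma.lus` (8 syllables):
  Weights: 1 e L, 2 ka: H, 3 lo L, 4 ga L, 5 ton H, 6 ki L, 7 ma L, 8 lus H.
  Heavy syllables in the domain: 2, 5, 8. The leftmost is syllable 2 (ka:).
  → primary stress on syllable 2.

no: stays on 2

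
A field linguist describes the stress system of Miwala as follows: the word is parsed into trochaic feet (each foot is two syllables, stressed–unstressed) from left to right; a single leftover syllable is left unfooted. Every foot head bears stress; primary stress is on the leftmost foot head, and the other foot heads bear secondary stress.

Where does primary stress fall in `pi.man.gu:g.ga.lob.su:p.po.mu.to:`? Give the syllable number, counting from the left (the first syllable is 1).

Parse left to right into trochaic (ˈσσ) feet: (ˈpi.man) (ˈgu:g.ga) (ˈlob.su:p) (ˈpo.mu) to:. Syllable 9 is left unfooted.
Foot heads (stressed positions): 1, 3, 5, 7.
End Rule Leftmost: primary stress on the leftmost head = syllable 1.
Primary stress: syllable 1 → ˈpi.man.gu:g.ga.lob.su:p.po.mu.to:.

1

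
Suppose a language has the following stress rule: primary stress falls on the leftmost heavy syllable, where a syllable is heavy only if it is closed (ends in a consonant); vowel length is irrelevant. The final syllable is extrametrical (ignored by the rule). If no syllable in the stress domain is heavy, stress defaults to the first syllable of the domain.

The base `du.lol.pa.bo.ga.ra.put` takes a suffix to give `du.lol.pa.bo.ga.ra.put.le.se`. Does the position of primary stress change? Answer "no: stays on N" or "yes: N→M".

Base `du.lol.pa.bo.ga.ra.put` (7 syllables):
  The final syllable (7, put) is extrametrical; the stress domain is syllables 1–6.
  Weights: 1 du L, 2 lol H, 3 pa L, 4 bo L, 5 ga L, 6 ra L.
  Heavy syllables in the domain: 2. The leftmost is syllable 2 (lol).
  → primary stress on syllable 2.
Suffixed `du.lol.pa.bo.ga.ra.put.le.se` (9 syllables):
  The final syllable (9, se) is extrametrical; the stress domain is syllables 1–8.
  Weights: 1 du L, 2 lol H, 3 pa L, 4 bo L, 5 ga L, 6 ra L, 7 put H, 8 le L.
  Heavy syllables in the domain: 2, 7. The leftmost is syllable 2 (lol).
  → primary stress on syllable 2.

no: stays on 2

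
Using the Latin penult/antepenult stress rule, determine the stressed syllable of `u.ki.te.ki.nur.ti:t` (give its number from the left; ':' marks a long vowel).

5

Classical Latin: stress the penult if heavy (long vowel or closed), else the antepenult.
Weights: 4 ki L, 5 nur H, 6 ti:t H.
The penult (syllable 5, nur) is heavy, so it takes stress.
Stress on syllable 5: u.ki.te.ki.ˈnur.ti:t.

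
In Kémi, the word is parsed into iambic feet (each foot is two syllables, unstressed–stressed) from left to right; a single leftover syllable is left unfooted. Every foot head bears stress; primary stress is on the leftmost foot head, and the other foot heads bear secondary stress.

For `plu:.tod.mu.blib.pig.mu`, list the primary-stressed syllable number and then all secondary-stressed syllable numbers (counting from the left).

Parse left to right into iambic (σˈσ) feet: (plu:.ˈtod) (mu.ˈblib) (pig.ˈmu).
Foot heads (stressed positions): 2, 4, 6.
End Rule Leftmost: primary stress on the leftmost head = syllable 2.
Secondary stress on 4, 6: plu:.ˈtod.mu.ˌblib.pig.ˌmu.

primary 2, secondary 4, 6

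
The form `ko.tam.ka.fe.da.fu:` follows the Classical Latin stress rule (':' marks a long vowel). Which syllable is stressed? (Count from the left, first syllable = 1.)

4

Classical Latin: stress the penult if heavy (long vowel or closed), else the antepenult.
Weights: 4 fe L, 5 da L, 6 fu: H.
The penult (syllable 5, da) is light, so stress falls on the antepenult (syllable 4, fe).
Stress on syllable 4: ko.tam.ka.ˈfe.da.fu:.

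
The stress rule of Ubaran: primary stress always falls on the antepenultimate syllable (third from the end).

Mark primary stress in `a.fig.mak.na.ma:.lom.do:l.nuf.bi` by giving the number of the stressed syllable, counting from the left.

7

The word has 9 syllables; the antepenultimate syllable (third from the end) is syllable 7 (do:l).
Primary stress: syllable 7 → a.fig.mak.na.ma:.lom.ˈdo:l.nuf.bi.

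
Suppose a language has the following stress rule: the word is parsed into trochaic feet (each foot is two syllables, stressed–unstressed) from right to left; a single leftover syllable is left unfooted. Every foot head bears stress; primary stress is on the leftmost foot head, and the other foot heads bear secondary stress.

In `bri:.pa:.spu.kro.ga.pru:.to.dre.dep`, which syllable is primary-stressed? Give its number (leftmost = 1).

Parse right to left into trochaic (ˈσσ) feet: bri: (ˈpa:.spu) (ˈkro.ga) (ˈpru:.to) (ˈdre.dep). Syllable 1 is left unfooted.
Foot heads (stressed positions): 2, 4, 6, 8.
End Rule Leftmost: primary stress on the leftmost head = syllable 2.
Primary stress: syllable 2 → bri:.ˈpa:.spu.kro.ga.pru:.to.dre.dep.

2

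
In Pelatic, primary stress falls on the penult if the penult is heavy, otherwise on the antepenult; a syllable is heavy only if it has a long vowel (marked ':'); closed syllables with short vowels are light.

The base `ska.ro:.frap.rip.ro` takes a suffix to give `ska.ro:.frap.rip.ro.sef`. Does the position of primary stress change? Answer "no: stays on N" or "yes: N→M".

yes: 3→4

Base `ska.ro:.frap.rip.ro` (5 syllables):
  Weights: 3 frap L, 4 rip L, 5 ro L.
  The penult (syllable 4, rip) is light, so stress falls on the antepenult (syllable 3, frap).
  → primary stress on syllable 3.
Suffixed `ska.ro:.frap.rip.ro.sef` (6 syllables):
  Weights: 4 rip L, 5 ro L, 6 sef L.
  The penult (syllable 5, ro) is light, so stress falls on the antepenult (syllable 4, rip).
  → primary stress on syllable 4.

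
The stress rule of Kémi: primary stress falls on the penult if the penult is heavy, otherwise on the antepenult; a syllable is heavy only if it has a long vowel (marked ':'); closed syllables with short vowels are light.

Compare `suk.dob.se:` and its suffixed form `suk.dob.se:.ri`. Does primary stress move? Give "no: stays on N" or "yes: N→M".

yes: 1→3

Base `suk.dob.se:` (3 syllables):
  Weights: 1 suk L, 2 dob L, 3 se: H.
  The penult (syllable 2, dob) is light, so stress falls on the antepenult (syllable 1, suk).
  → primary stress on syllable 1.
Suffixed `suk.dob.se:.ri` (4 syllables):
  Weights: 2 dob L, 3 se: H, 4 ri L.
  The penult (syllable 3, se:) is heavy, so it takes stress.
  → primary stress on syllable 3.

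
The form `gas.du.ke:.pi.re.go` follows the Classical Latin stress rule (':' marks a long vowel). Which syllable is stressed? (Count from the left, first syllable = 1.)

4

Classical Latin: stress the penult if heavy (long vowel or closed), else the antepenult.
Weights: 4 pi L, 5 re L, 6 go L.
The penult (syllable 5, re) is light, so stress falls on the antepenult (syllable 4, pi).
Stress on syllable 4: gas.du.ke:.ˈpi.re.go.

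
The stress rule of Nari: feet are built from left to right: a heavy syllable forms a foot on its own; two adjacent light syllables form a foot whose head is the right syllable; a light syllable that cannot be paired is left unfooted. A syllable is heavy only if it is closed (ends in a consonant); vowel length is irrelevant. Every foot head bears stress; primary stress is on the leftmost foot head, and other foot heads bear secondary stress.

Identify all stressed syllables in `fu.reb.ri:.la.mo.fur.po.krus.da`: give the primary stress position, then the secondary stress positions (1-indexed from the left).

primary 2, secondary 4, 6, 8

Weights: 1 fu L, 2 reb H, 3 ri: L, 4 la L, 5 mo L, 6 fur H, 7 po L, 8 krus H, 9 da L.
Parse left to right (heavy = foot alone; LL = one foot; stranded L unfooted): fu (ˈreb) (ri:.ˈla) mo (ˈfur) po (ˈkrus) da.
Foot heads: 2, 4, 6, 8.
Primary stress on the leftmost head = syllable 2.
Secondary stress on 4, 6, 8: fu.ˈreb.ri:.ˌla.mo.ˌfur.po.ˌkrus.da.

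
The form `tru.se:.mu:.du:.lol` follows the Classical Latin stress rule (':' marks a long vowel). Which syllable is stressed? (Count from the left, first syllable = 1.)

4

Classical Latin: stress the penult if heavy (long vowel or closed), else the antepenult.
Weights: 3 mu: H, 4 du: H, 5 lol H.
The penult (syllable 4, du:) is heavy, so it takes stress.
Stress on syllable 4: tru.se:.mu:.ˈdu:.lol.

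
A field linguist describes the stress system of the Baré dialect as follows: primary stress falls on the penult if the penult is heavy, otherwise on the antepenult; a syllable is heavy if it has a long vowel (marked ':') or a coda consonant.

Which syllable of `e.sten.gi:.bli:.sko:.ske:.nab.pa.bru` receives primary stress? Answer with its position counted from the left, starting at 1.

7

Weights: 7 nab H, 8 pa L, 9 bru L.
The penult (syllable 8, pa) is light, so stress falls on the antepenult (syllable 7, nab).
Primary stress: syllable 7 → e.sten.gi:.bli:.sko:.ske:.ˈnab.pa.bru.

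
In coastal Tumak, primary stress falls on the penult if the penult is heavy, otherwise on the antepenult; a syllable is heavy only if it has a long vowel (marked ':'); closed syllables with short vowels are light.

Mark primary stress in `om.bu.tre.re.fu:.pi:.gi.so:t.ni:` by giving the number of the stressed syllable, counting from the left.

8

Weights: 7 gi L, 8 so:t H, 9 ni: H.
The penult (syllable 8, so:t) is heavy, so it takes stress.
Primary stress: syllable 8 → om.bu.tre.re.fu:.pi:.gi.ˈso:t.ni:.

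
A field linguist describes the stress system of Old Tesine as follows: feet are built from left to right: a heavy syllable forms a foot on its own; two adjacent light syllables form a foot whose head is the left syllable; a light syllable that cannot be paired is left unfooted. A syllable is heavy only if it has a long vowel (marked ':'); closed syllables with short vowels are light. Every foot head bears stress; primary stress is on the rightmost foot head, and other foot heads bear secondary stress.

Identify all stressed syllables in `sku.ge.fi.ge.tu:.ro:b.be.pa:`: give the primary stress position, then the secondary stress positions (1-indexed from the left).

primary 8, secondary 1, 3, 5, 6

Weights: 1 sku L, 2 ge L, 3 fi L, 4 ge L, 5 tu: H, 6 ro:b H, 7 be L, 8 pa: H.
Parse left to right (heavy = foot alone; LL = one foot; stranded L unfooted): (ˈsku.ge) (ˈfi.ge) (ˈtu:) (ˈro:b) be (ˈpa:).
Foot heads: 1, 3, 5, 6, 8.
Primary stress on the rightmost head = syllable 8.
Secondary stress on 1, 3, 5, 6: ˌsku.ge.ˌfi.ge.ˌtu:.ˌro:b.be.ˈpa:.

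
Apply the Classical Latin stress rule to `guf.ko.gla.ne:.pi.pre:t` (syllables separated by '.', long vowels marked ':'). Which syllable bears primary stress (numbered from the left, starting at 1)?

4

Classical Latin: stress the penult if heavy (long vowel or closed), else the antepenult.
Weights: 4 ne: H, 5 pi L, 6 pre:t H.
The penult (syllable 5, pi) is light, so stress falls on the antepenult (syllable 4, ne:).
Stress on syllable 4: guf.ko.gla.ˈne:.pi.pre:t.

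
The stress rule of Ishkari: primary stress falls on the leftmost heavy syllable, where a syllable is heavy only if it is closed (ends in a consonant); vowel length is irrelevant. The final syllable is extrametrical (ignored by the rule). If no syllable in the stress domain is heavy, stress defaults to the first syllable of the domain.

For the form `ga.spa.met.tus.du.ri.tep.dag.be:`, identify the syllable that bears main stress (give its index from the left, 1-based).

3

The final syllable (9, be:) is extrametrical; the stress domain is syllables 1–8.
Weights: 1 ga L, 2 spa L, 3 met H, 4 tus H, 5 du L, 6 ri L, 7 tep H, 8 dag H.
Heavy syllables in the domain: 3, 4, 7, 8. The leftmost is syllable 3 (met).
Primary stress: syllable 3 → ga.spa.ˈmet.tus.du.ri.tep.dag.be:.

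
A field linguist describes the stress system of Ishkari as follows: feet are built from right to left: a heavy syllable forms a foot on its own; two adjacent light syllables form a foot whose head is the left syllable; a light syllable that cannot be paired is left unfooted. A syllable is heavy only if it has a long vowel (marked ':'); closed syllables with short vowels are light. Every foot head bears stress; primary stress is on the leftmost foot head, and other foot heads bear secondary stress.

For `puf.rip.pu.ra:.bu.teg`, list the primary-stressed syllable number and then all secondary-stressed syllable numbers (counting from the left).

primary 2, secondary 4, 5

Weights: 1 puf L, 2 rip L, 3 pu L, 4 ra: H, 5 bu L, 6 teg L.
Parse right to left (heavy = foot alone; LL = one foot; stranded L unfooted): puf (ˈrip.pu) (ˈra:) (ˈbu.teg).
Foot heads: 2, 4, 5.
Primary stress on the leftmost head = syllable 2.
Secondary stress on 4, 5: puf.ˈrip.pu.ˌra:.ˌbu.teg.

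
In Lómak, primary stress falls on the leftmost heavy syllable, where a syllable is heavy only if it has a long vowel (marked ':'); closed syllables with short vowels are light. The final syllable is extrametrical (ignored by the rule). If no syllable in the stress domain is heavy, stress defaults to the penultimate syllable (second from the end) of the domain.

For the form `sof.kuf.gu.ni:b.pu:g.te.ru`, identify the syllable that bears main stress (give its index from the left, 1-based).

4

The final syllable (7, ru) is extrametrical; the stress domain is syllables 1–6.
Weights: 1 sof L, 2 kuf L, 3 gu L, 4 ni:b H, 5 pu:g H, 6 te L.
Heavy syllables in the domain: 4, 5. The leftmost is syllable 4 (ni:b).
Primary stress: syllable 4 → sof.kuf.gu.ˈni:b.pu:g.te.ru.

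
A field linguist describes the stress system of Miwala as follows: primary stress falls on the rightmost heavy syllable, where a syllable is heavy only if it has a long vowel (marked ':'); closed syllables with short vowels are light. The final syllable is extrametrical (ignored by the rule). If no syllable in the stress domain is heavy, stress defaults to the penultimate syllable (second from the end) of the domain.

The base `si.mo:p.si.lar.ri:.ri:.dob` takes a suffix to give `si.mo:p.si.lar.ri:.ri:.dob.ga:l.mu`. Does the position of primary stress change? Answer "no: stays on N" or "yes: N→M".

Base `si.mo:p.si.lar.ri:.ri:.dob` (7 syllables):
  The final syllable (7, dob) is extrametrical; the stress domain is syllables 1–6.
  Weights: 1 si L, 2 mo:p H, 3 si L, 4 lar L, 5 ri: H, 6 ri: H.
  Heavy syllables in the domain: 2, 5, 6. The rightmost is syllable 6 (ri:).
  → primary stress on syllable 6.
Suffixed `si.mo:p.si.lar.ri:.ri:.dob.ga:l.mu` (9 syllables):
  The final syllable (9, mu) is extrametrical; the stress domain is syllables 1–8.
  Weights: 1 si L, 2 mo:p H, 3 si L, 4 lar L, 5 ri: H, 6 ri: H, 7 dob L, 8 ga:l H.
  Heavy syllables in the domain: 2, 5, 6, 8. The rightmost is syllable 8 (ga:l).
  → primary stress on syllable 8.

yes: 6→8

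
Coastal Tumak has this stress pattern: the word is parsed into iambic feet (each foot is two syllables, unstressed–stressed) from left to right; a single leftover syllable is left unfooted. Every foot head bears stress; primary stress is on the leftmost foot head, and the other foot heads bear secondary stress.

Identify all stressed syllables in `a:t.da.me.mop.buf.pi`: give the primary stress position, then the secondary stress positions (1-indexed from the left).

primary 2, secondary 4, 6

Parse left to right into iambic (σˈσ) feet: (a:t.ˈda) (me.ˈmop) (buf.ˈpi).
Foot heads (stressed positions): 2, 4, 6.
End Rule Leftmost: primary stress on the leftmost head = syllable 2.
Secondary stress on 4, 6: a:t.ˈda.me.ˌmop.buf.ˌpi.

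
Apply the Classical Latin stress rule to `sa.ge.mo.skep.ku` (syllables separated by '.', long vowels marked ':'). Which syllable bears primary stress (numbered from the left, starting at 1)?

Classical Latin: stress the penult if heavy (long vowel or closed), else the antepenult.
Weights: 3 mo L, 4 skep H, 5 ku L.
The penult (syllable 4, skep) is heavy, so it takes stress.
Stress on syllable 4: sa.ge.mo.ˈskep.ku.

4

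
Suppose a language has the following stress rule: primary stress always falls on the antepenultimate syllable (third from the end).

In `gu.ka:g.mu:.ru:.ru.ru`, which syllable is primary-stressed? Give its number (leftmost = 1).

The word has 6 syllables; the antepenultimate syllable (third from the end) is syllable 4 (ru:).
Primary stress: syllable 4 → gu.ka:g.mu:.ˈru:.ru.ru.

4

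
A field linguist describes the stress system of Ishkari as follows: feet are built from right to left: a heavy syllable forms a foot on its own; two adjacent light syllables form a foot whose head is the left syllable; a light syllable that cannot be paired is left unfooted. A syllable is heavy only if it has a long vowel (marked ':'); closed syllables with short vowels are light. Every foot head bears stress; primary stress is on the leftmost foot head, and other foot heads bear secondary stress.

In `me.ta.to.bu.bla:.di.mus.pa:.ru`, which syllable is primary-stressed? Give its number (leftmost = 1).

1

Weights: 1 me L, 2 ta L, 3 to L, 4 bu L, 5 bla: H, 6 di L, 7 mus L, 8 pa: H, 9 ru L.
Parse right to left (heavy = foot alone; LL = one foot; stranded L unfooted): (ˈme.ta) (ˈto.bu) (ˈbla:) (ˈdi.mus) (ˈpa:) ru.
Foot heads: 1, 3, 5, 6, 8.
Primary stress on the leftmost head = syllable 1.
Primary stress: syllable 1 → ˈme.ta.to.bu.bla:.di.mus.pa:.ru.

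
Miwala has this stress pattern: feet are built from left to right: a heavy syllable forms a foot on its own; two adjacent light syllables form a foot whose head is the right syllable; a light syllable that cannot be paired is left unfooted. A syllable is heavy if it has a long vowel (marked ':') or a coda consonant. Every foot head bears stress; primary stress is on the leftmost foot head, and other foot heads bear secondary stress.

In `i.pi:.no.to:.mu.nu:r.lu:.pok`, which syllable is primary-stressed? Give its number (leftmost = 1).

2

Weights: 1 i L, 2 pi: H, 3 no L, 4 to: H, 5 mu L, 6 nu:r H, 7 lu: H, 8 pok H.
Parse left to right (heavy = foot alone; LL = one foot; stranded L unfooted): i (ˈpi:) no (ˈto:) mu (ˈnu:r) (ˈlu:) (ˈpok).
Foot heads: 2, 4, 6, 7, 8.
Primary stress on the leftmost head = syllable 2.
Primary stress: syllable 2 → i.ˈpi:.no.to:.mu.nu:r.lu:.pok.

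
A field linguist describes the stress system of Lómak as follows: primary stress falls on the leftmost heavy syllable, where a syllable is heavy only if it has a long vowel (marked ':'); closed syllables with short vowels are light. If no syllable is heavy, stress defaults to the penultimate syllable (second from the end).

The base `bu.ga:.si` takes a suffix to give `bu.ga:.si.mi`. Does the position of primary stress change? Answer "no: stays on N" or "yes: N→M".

no: stays on 2

Base `bu.ga:.si` (3 syllables):
  Weights: 1 bu L, 2 ga: H, 3 si L.
  Heavy syllables in the domain: 2. The leftmost is syllable 2 (ga:).
  → primary stress on syllable 2.
Suffixed `bu.ga:.si.mi` (4 syllables):
  Weights: 1 bu L, 2 ga: H, 3 si L, 4 mi L.
  Heavy syllables in the domain: 2. The leftmost is syllable 2 (ga:).
  → primary stress on syllable 2.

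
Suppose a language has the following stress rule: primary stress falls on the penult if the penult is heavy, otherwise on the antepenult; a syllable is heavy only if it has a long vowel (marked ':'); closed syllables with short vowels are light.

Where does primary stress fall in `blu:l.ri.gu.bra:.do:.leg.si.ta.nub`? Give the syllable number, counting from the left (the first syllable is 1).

7

Weights: 7 si L, 8 ta L, 9 nub L.
The penult (syllable 8, ta) is light, so stress falls on the antepenult (syllable 7, si).
Primary stress: syllable 7 → blu:l.ri.gu.bra:.do:.leg.ˈsi.ta.nub.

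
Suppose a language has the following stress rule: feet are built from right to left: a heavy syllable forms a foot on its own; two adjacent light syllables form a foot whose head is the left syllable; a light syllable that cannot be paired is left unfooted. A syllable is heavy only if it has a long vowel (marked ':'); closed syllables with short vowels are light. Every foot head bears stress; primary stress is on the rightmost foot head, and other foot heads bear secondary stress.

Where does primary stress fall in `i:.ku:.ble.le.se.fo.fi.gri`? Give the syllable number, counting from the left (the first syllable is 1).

Weights: 1 i: H, 2 ku: H, 3 ble L, 4 le L, 5 se L, 6 fo L, 7 fi L, 8 gri L.
Parse right to left (heavy = foot alone; LL = one foot; stranded L unfooted): (ˈi:) (ˈku:) (ˈble.le) (ˈse.fo) (ˈfi.gri).
Foot heads: 1, 2, 3, 5, 7.
Primary stress on the rightmost head = syllable 7.
Primary stress: syllable 7 → i:.ku:.ble.le.se.fo.ˈfi.gri.

7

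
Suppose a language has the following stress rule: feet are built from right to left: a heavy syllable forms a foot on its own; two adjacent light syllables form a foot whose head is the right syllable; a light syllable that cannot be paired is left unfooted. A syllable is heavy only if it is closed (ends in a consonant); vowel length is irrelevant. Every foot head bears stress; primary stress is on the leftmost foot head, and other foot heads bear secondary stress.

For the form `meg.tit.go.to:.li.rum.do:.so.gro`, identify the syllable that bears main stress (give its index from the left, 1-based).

Weights: 1 meg H, 2 tit H, 3 go L, 4 to: L, 5 li L, 6 rum H, 7 do: L, 8 so L, 9 gro L.
Parse right to left (heavy = foot alone; LL = one foot; stranded L unfooted): (ˈmeg) (ˈtit) go (to:.ˈli) (ˈrum) do: (so.ˈgro).
Foot heads: 1, 2, 5, 6, 9.
Primary stress on the leftmost head = syllable 1.
Primary stress: syllable 1 → ˈmeg.tit.go.to:.li.rum.do:.so.gro.

1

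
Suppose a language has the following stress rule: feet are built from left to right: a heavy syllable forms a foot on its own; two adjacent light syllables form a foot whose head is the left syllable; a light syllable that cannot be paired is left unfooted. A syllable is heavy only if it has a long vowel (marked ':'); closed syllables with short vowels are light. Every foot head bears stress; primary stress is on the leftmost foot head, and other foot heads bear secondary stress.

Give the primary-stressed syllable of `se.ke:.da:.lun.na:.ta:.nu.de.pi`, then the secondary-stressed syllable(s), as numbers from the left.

Weights: 1 se L, 2 ke: H, 3 da: H, 4 lun L, 5 na: H, 6 ta: H, 7 nu L, 8 de L, 9 pi L.
Parse left to right (heavy = foot alone; LL = one foot; stranded L unfooted): se (ˈke:) (ˈda:) lun (ˈna:) (ˈta:) (ˈnu.de) pi.
Foot heads: 2, 3, 5, 6, 7.
Primary stress on the leftmost head = syllable 2.
Secondary stress on 3, 5, 6, 7: se.ˈke:.ˌda:.lun.ˌna:.ˌta:.ˌnu.de.pi.

primary 2, secondary 3, 5, 6, 7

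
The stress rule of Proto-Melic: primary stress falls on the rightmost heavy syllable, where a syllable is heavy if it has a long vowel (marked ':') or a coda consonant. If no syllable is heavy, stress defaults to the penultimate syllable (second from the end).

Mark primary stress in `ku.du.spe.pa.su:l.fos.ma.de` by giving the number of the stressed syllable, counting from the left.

6

Weights: 1 ku L, 2 du L, 3 spe L, 4 pa L, 5 su:l H, 6 fos H, 7 ma L, 8 de L.
Heavy syllables in the domain: 5, 6. The rightmost is syllable 6 (fos).
Primary stress: syllable 6 → ku.du.spe.pa.su:l.ˈfos.ma.de.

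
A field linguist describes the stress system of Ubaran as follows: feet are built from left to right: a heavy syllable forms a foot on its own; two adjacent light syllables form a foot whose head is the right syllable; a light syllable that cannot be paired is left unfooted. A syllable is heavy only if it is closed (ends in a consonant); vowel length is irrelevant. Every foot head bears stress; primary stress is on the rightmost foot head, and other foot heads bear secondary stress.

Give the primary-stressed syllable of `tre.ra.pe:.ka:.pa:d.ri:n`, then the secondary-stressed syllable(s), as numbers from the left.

primary 6, secondary 2, 4, 5

Weights: 1 tre L, 2 ra L, 3 pe: L, 4 ka: L, 5 pa:d H, 6 ri:n H.
Parse left to right (heavy = foot alone; LL = one foot; stranded L unfooted): (tre.ˈra) (pe:.ˈka:) (ˈpa:d) (ˈri:n).
Foot heads: 2, 4, 5, 6.
Primary stress on the rightmost head = syllable 6.
Secondary stress on 2, 4, 5: tre.ˌra.pe:.ˌka:.ˌpa:d.ˈri:n.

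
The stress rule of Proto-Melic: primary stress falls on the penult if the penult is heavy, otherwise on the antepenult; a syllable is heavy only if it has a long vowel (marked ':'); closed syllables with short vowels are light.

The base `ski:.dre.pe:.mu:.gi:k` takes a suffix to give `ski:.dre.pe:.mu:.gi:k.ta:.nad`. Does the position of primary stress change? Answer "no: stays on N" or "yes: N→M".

Base `ski:.dre.pe:.mu:.gi:k` (5 syllables):
  Weights: 3 pe: H, 4 mu: H, 5 gi:k H.
  The penult (syllable 4, mu:) is heavy, so it takes stress.
  → primary stress on syllable 4.
Suffixed `ski:.dre.pe:.mu:.gi:k.ta:.nad` (7 syllables):
  Weights: 5 gi:k H, 6 ta: H, 7 nad L.
  The penult (syllable 6, ta:) is heavy, so it takes stress.
  → primary stress on syllable 6.

yes: 4→6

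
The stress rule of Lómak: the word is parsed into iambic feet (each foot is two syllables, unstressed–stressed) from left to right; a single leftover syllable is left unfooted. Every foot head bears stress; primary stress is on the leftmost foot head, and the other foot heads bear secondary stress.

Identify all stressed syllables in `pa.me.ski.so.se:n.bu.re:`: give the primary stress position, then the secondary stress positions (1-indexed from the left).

Parse left to right into iambic (σˈσ) feet: (pa.ˈme) (ski.ˈso) (se:n.ˈbu) re:. Syllable 7 is left unfooted.
Foot heads (stressed positions): 2, 4, 6.
End Rule Leftmost: primary stress on the leftmost head = syllable 2.
Secondary stress on 4, 6: pa.ˈme.ski.ˌso.se:n.ˌbu.re:.

primary 2, secondary 4, 6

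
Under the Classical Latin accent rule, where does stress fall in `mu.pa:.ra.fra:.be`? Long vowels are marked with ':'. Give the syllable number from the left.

4

Classical Latin: stress the penult if heavy (long vowel or closed), else the antepenult.
Weights: 3 ra L, 4 fra: H, 5 be L.
The penult (syllable 4, fra:) is heavy, so it takes stress.
Stress on syllable 4: mu.pa:.ra.ˈfra:.be.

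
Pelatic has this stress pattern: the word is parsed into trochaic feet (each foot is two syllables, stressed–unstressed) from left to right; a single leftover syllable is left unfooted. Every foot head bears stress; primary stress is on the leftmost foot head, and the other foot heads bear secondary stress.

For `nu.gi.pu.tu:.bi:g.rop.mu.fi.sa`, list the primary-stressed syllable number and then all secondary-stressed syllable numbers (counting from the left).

Parse left to right into trochaic (ˈσσ) feet: (ˈnu.gi) (ˈpu.tu:) (ˈbi:g.rop) (ˈmu.fi) sa. Syllable 9 is left unfooted.
Foot heads (stressed positions): 1, 3, 5, 7.
End Rule Leftmost: primary stress on the leftmost head = syllable 1.
Secondary stress on 3, 5, 7: ˈnu.gi.ˌpu.tu:.ˌbi:g.rop.ˌmu.fi.sa.

primary 1, secondary 3, 5, 7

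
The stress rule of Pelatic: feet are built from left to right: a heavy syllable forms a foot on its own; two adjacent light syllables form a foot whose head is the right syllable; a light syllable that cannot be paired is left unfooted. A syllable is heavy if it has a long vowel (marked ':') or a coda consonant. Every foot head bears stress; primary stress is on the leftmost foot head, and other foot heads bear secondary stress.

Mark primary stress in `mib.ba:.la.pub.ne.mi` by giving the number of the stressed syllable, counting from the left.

Weights: 1 mib H, 2 ba: H, 3 la L, 4 pub H, 5 ne L, 6 mi L.
Parse left to right (heavy = foot alone; LL = one foot; stranded L unfooted): (ˈmib) (ˈba:) la (ˈpub) (ne.ˈmi).
Foot heads: 1, 2, 4, 6.
Primary stress on the leftmost head = syllable 1.
Primary stress: syllable 1 → ˈmib.ba:.la.pub.ne.mi.

1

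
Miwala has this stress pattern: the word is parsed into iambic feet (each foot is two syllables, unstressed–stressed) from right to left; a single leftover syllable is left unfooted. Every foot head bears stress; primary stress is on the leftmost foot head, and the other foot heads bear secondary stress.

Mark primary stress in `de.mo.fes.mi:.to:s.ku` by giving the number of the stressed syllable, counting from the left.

Parse right to left into iambic (σˈσ) feet: (de.ˈmo) (fes.ˈmi:) (to:s.ˈku).
Foot heads (stressed positions): 2, 4, 6.
End Rule Leftmost: primary stress on the leftmost head = syllable 2.
Primary stress: syllable 2 → de.ˈmo.fes.mi:.to:s.ku.

2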